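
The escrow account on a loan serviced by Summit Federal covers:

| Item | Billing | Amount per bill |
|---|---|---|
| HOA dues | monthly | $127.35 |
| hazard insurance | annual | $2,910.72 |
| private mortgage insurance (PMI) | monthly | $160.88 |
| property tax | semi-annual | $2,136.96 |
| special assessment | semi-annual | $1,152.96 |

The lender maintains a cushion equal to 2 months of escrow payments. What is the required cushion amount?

$2,158.22

HOA dues = $127.35 × 12 = $1,528.20 per year
Hazard insurance = $2,910.72 per year
Private mortgage insurance (PMI) = $160.88 × 12 = $1,930.56 per year
Property tax = $2,136.96 × 2 = $4,273.92 per year
Special assessment = $1,152.96 × 2 = $2,305.92 per year
Annual escrow total = $12,949.32
Monthly escrow = $12,949.32 / 12 = $1,079.11
Cushion = 2 × $1,079.11 = $2,158.22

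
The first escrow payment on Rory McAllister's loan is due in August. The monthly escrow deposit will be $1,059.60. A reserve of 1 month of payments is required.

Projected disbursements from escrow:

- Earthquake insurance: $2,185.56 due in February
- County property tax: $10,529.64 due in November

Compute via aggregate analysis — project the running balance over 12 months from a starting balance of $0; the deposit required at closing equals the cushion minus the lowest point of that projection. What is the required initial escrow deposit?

Cushion = 1 × $1,059.60 = $1,059.60
Trial balance (start $0, +$1,059.60 each month, − disbursements):
  Aug: +$1,059.60 → $1,059.60
  Sep: +$1,059.60 → $2,119.20
  Oct: +$1,059.60 → $3,178.80
  Nov: +$1,059.60 − $10,529.64 → -$6,291.24
  Dec: +$1,059.60 → -$5,231.64
  Jan: +$1,059.60 → -$4,172.04
  Feb: +$1,059.60 − $2,185.56 → -$5,298.00
  Mar: +$1,059.60 → -$4,238.40
  Apr: +$1,059.60 → -$3,178.80
  May: +$1,059.60 → -$2,119.20
  Jun: +$1,059.60 → -$1,059.60
  Jul: +$1,059.60 → $0.00
Lowest trial balance = -$6,291.24 (Nov)
Initial deposit = cushion − low point = $1,059.60 − (-$6,291.24) = $7,350.84

$7,350.84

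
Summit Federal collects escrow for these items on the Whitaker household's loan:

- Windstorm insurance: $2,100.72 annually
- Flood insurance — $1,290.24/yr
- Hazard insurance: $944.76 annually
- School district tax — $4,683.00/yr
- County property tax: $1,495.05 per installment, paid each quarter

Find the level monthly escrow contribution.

Windstorm insurance = $2,100.72 per year
Flood insurance = $1,290.24 per year
Hazard insurance = $944.76 per year
School district tax = $4,683.00 per year
County property tax = $1,495.05 × 4 = $5,980.20 per year
Total per year = $2,100.72 + $1,290.24 + $944.76 + $4,683.00 + $5,980.20 = $14,998.92
Monthly = $14,998.92 ÷ 12 = $1,249.91

$1,249.91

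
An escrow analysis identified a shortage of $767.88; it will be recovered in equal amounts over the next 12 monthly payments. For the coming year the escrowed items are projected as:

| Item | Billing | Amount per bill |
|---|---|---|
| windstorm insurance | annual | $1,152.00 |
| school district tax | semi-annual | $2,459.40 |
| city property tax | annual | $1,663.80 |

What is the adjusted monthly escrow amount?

$708.54

Windstorm insurance — $1,152.00 per year
School district tax — $2,459.40 × 2 = $4,918.80 per year
City property tax — $1,663.80 per year
Combined annual = $1,152.00 + $4,918.80 + $1,663.80 = $7,734.60
Base monthly escrow = $7,734.60 / 12 = $644.55
Shortage per month = $767.88 / 12 = $63.99
New monthly escrow = $644.55 + $63.99 = $708.54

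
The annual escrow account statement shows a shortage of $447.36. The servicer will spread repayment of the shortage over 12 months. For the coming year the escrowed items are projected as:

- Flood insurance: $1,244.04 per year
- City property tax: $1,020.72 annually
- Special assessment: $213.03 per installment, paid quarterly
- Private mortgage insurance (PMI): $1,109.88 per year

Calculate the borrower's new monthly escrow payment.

$389.51

Flood insurance = $1,244.04/yr
City property tax = $1,020.72/yr
Special assessment = $213.03 × 4 = $852.12/yr
Private mortgage insurance (PMI) = $1,109.88/yr
Annual escrow total = $1,244.04 + $1,020.72 + $852.12 + $1,109.88 = $4,226.76
Base monthly escrow = $4,226.76 / 12 = $352.23
Monthly shortage recovery: $447.36 ÷ 12 = $37.28
Adjusted monthly = $352.23 + $37.28 = $389.51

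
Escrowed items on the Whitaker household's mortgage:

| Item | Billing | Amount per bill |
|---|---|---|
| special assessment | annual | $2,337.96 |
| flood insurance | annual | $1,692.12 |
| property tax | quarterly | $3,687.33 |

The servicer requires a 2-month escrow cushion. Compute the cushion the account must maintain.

$3,129.90

Special assessment = $2,337.96/yr
Flood insurance = $1,692.12/yr
Property tax = $3,687.33 × 4 = $14,749.32/yr
Total annual escrow = $2,337.96 + $1,692.12 + $14,749.32 = $18,779.40
Monthly escrow = $18,779.40 / 12 = $1,564.95
Required cushion = 2 × $1,564.95 = $3,129.90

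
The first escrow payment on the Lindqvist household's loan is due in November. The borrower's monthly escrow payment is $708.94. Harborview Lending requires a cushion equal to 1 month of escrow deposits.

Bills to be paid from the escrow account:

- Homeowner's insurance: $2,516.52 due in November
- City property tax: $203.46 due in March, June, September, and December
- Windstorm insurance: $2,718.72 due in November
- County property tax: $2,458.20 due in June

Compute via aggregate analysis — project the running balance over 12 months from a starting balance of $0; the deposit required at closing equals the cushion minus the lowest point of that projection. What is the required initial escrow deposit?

Cushion = 1 × $708.94 = $708.94
Trial balance (start $0, +$708.94 each month, − disbursements):
  Nov: +$708.94 − $5,235.24 → -$4,526.30
  Dec: +$708.94 − $203.46 → -$4,020.82
  Jan: +$708.94 → -$3,311.88
  Feb: +$708.94 → -$2,602.94
  Mar: +$708.94 − $203.46 → -$2,097.46
  Apr: +$708.94 → -$1,388.52
  May: +$708.94 → -$679.58
  Jun: +$708.94 − $2,661.66 → -$2,632.30
  Jul: +$708.94 → -$1,923.36
  Aug: +$708.94 → -$1,214.42
  Sep: +$708.94 − $203.46 → -$708.94
  Oct: +$708.94 → $0.00
Lowest trial balance = -$4,526.30 (Nov)
Initial deposit = cushion − low point = $708.94 − (-$4,526.30) = $5,235.24

$5,235.24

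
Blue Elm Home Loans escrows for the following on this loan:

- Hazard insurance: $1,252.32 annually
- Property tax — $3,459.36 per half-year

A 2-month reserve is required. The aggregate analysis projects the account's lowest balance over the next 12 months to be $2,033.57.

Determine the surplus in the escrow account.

$671.73

Hazard insurance: $1,252.32
Property tax: $3,459.36 × 2 = $6,918.72
Annual escrow total = $1,252.32 + $6,918.72 = $8,171.04
Monthly escrow = $8,171.04 ÷ 12 = $680.92
Required reserve = 2 × $680.92 = $1,361.84
Excess over cushion: $2,033.57 − $1,361.84 = $671.73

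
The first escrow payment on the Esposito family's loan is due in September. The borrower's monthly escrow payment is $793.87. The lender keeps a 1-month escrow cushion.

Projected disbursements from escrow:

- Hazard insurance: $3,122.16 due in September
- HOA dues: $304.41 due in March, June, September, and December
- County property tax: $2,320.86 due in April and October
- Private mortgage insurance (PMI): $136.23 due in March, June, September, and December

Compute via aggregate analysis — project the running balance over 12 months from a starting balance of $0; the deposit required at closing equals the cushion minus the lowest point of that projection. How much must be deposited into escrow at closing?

$5,089.79

Cushion = 1 × $793.87 = $793.87
Trial balance (start $0, +$793.87 each month, − disbursements):
  Sep: +$793.87 − $3,562.80 → -$2,768.93
  Oct: +$793.87 − $2,320.86 → -$4,295.92
  Nov: +$793.87 → -$3,502.05
  Dec: +$793.87 − $440.64 → -$3,148.82
  Jan: +$793.87 → -$2,354.95
  Feb: +$793.87 → -$1,561.08
  Mar: +$793.87 − $440.64 → -$1,207.85
  Apr: +$793.87 − $2,320.86 → -$2,734.84
  May: +$793.87 → -$1,940.97
  Jun: +$793.87 − $440.64 → -$1,587.74
  Jul: +$793.87 → -$793.87
  Aug: +$793.87 → $0.00
Lowest trial balance = -$4,295.92 (Oct)
Initial deposit = cushion − low point = $793.87 − (-$4,295.92) = $5,089.79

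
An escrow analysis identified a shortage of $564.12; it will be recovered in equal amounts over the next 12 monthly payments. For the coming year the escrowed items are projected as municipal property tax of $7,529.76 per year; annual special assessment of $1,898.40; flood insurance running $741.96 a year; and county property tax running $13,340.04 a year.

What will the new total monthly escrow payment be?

Municipal property tax: $7,529.76 per year
Special assessment: $1,898.40 per year
Flood insurance: $741.96 per year
County property tax: $13,340.04 per year
Combined annual = $7,529.76 + $1,898.40 + $741.96 + $13,340.04 = $23,510.16
Per month = $23,510.16 / 12 = $1,959.18
Monthly shortage recovery: $564.12 ÷ 12 = $47.01
New monthly escrow = $1,959.18 + $47.01 = $2,006.19

$2,006.19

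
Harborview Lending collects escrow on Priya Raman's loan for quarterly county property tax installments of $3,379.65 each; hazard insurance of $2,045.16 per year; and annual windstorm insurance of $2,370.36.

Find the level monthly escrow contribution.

$1,494.51

County property tax: $3,379.65 × 4 = $13,518.60 annually
Hazard insurance: $2,045.16 annually
Windstorm insurance: $2,370.36 annually
Annual escrow total = $13,518.60 + $2,045.16 + $2,370.36 = $17,934.12
Monthly = $17,934.12 / 12 = $1,494.51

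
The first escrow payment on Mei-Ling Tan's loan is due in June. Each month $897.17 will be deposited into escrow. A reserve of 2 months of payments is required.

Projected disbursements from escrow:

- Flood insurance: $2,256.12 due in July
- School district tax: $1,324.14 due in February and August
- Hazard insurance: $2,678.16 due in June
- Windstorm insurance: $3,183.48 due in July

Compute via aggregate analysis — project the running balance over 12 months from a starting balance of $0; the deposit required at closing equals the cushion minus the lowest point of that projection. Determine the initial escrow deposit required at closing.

Cushion = 2 × $897.17 = $1,794.34
Trial balance (start $0, +$897.17 each month, − disbursements):
  Jun: +$897.17 − $2,678.16 → -$1,780.99
  Jul: +$897.17 − $5,439.60 → -$6,323.42
  Aug: +$897.17 − $1,324.14 → -$6,750.39
  Sep: +$897.17 → -$5,853.22
  Oct: +$897.17 → -$4,956.05
  Nov: +$897.17 → -$4,058.88
  Dec: +$897.17 → -$3,161.71
  Jan: +$897.17 → -$2,264.54
  Feb: +$897.17 − $1,324.14 → -$2,691.51
  Mar: +$897.17 → -$1,794.34
  Apr: +$897.17 → -$897.17
  May: +$897.17 → $0.00
Lowest trial balance = -$6,750.39 (Aug)
Initial deposit = cushion − low point = $1,794.34 − (-$6,750.39) = $8,544.73

$8,544.73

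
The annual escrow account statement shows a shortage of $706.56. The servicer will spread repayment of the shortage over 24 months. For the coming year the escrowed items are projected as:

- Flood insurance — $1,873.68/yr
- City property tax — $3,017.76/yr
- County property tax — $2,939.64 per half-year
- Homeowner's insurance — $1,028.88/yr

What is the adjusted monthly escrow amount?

Flood insurance: $1,873.68/yr
City property tax: $3,017.76/yr
County property tax: $2,939.64 × 2 = $5,879.28/yr
Homeowner's insurance: $1,028.88/yr
Yearly total = $1,873.68 + $3,017.76 + $5,879.28 + $1,028.88 = $11,799.60
Monthly escrow = $11,799.60 / 12 = $983.30
Shortage per month = $706.56 / 24 = $29.44
Adjusted monthly = $983.30 + $29.44 = $1,012.74

$1,012.74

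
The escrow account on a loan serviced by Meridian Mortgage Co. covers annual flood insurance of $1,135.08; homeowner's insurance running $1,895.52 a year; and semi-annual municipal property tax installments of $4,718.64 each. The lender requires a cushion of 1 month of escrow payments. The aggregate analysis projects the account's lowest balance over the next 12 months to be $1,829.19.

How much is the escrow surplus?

$790.20

Flood insurance — $1,135.08
Homeowner's insurance — $1,895.52
Municipal property tax — $4,718.64 × 2 = $9,437.28
Combined annual = $1,135.08 + $1,895.52 + $9,437.28 = $12,467.88
Per month = $12,467.88 / 12 = $1,038.99
Required cushion = 1 × $1,038.99 = $1,038.99
Surplus = $1,829.19 − $1,038.99 = $790.20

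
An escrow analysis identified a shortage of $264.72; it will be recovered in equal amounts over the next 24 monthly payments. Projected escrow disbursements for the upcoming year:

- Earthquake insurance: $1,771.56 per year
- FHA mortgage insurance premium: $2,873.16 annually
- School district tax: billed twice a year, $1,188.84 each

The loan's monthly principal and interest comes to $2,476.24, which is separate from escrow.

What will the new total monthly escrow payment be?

$596.23

Earthquake insurance = $1,771.56
FHA mortgage insurance premium = $2,873.16
School district tax = $1,188.84 × 2 = $2,377.68
Total annual escrow = $1,771.56 + $2,873.16 + $2,377.68 = $7,022.40
Base monthly escrow = $7,022.40 ÷ 12 = $585.20
Shortage spread = $264.72 / 24 = $11.03/mo
Adjusted monthly = $585.20 + $11.03 = $596.23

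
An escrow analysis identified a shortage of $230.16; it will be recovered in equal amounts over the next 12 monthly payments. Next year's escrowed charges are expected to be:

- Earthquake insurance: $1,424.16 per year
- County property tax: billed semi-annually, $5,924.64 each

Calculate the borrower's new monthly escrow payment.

$1,125.30

Earthquake insurance: $1,424.16
County property tax: $5,924.64 × 2 = $11,849.28
Yearly total = $1,424.16 + $11,849.28 = $13,273.44
Monthly escrow = $13,273.44 ÷ 12 = $1,106.12
Shortage spread = $230.16 / 12 = $19.18/mo
New monthly escrow = $1,106.12 + $19.18 = $1,125.30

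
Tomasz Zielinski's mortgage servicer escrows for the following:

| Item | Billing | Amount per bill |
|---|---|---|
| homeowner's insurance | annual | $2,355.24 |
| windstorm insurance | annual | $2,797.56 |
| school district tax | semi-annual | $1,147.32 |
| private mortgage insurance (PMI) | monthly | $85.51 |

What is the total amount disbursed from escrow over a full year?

Homeowner's insurance = $2,355.24
Windstorm insurance = $2,797.56
School district tax = $1,147.32 × 2 = $2,294.64
Private mortgage insurance (PMI) = $85.51 × 12 = $1,026.12
Yearly total = $2,355.24 + $2,797.56 + $2,294.64 + $1,026.12 = $8,473.56

$8,473.56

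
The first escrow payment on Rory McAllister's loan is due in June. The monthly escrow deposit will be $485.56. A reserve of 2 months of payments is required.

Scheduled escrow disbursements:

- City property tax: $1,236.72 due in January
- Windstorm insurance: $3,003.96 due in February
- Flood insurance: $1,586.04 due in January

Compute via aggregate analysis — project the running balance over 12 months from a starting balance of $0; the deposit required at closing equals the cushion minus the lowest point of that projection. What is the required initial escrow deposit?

Cushion = 2 × $485.56 = $971.12
Trial balance (start $0, +$485.56 each month, − disbursements):
  Jun: +$485.56 → $485.56
  Jul: +$485.56 → $971.12
  Aug: +$485.56 → $1,456.68
  Sep: +$485.56 → $1,942.24
  Oct: +$485.56 → $2,427.80
  Nov: +$485.56 → $2,913.36
  Dec: +$485.56 → $3,398.92
  Jan: +$485.56 − $2,822.76 → $1,061.72
  Feb: +$485.56 − $3,003.96 → -$1,456.68
  Mar: +$485.56 → -$971.12
  Apr: +$485.56 → -$485.56
  May: +$485.56 → $0.00
Lowest trial balance = -$1,456.68 (Feb)
Initial deposit = cushion − low point = $971.12 − (-$1,456.68) = $2,427.80

$2,427.80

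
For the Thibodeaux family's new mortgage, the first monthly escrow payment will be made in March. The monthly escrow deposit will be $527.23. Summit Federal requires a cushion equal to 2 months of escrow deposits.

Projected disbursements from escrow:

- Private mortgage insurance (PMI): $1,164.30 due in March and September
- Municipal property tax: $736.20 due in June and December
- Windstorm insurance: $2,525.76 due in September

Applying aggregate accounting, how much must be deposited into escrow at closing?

$2,954.41

Cushion = 2 × $527.23 = $1,054.46
Trial balance (start $0, +$527.23 each month, − disbursements):
  Mar: +$527.23 − $1,164.30 → -$637.07
  Apr: +$527.23 → -$109.84
  May: +$527.23 → $417.39
  Jun: +$527.23 − $736.20 → $208.42
  Jul: +$527.23 → $735.65
  Aug: +$527.23 → $1,262.88
  Sep: +$527.23 − $3,690.06 → -$1,899.95
  Oct: +$527.23 → -$1,372.72
  Nov: +$527.23 → -$845.49
  Dec: +$527.23 − $736.20 → -$1,054.46
  Jan: +$527.23 → -$527.23
  Feb: +$527.23 → $0.00
Lowest trial balance = -$1,899.95 (Sep)
Initial deposit = cushion − low point = $1,054.46 − (-$1,899.95) = $2,954.41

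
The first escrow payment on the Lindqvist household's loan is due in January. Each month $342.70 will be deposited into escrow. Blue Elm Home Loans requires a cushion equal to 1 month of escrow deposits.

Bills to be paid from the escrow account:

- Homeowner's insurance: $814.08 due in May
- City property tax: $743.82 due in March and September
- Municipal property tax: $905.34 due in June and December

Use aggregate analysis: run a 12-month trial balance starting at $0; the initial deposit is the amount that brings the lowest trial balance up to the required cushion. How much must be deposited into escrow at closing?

Cushion = 1 × $342.70 = $342.70
Trial balance (start $0, +$342.70 each month, − disbursements):
  Jan: +$342.70 → $342.70
  Feb: +$342.70 → $685.40
  Mar: +$342.70 − $743.82 → $284.28
  Apr: +$342.70 → $626.98
  May: +$342.70 − $814.08 → $155.60
  Jun: +$342.70 − $905.34 → -$407.04
  Jul: +$342.70 → -$64.34
  Aug: +$342.70 → $278.36
  Sep: +$342.70 − $743.82 → -$122.76
  Oct: +$342.70 → $219.94
  Nov: +$342.70 → $562.64
  Dec: +$342.70 − $905.34 → $0.00
Lowest trial balance = -$407.04 (Jun)
Initial deposit = cushion − low point = $342.70 − (-$407.04) = $749.74

$749.74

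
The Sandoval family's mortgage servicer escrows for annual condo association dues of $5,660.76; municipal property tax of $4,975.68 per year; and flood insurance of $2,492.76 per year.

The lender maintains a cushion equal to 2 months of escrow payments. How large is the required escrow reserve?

Condo association dues = $5,660.76/yr
Municipal property tax = $4,975.68/yr
Flood insurance = $2,492.76/yr
Total annual escrow = $13,129.20
Monthly = $13,129.20 / 12 = $1,094.10
Required cushion = 2 × $1,094.10 = $2,188.20

$2,188.20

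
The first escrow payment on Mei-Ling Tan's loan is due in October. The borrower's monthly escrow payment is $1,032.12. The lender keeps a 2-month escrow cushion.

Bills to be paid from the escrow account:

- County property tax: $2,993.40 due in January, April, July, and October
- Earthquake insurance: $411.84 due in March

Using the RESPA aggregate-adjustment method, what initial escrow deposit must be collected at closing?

Cushion = 2 × $1,032.12 = $2,064.24
Trial balance (start $0, +$1,032.12 each month, − disbursements):
  Oct: +$1,032.12 − $2,993.40 → -$1,961.28
  Nov: +$1,032.12 → -$929.16
  Dec: +$1,032.12 → $102.96
  Jan: +$1,032.12 − $2,993.40 → -$1,858.32
  Feb: +$1,032.12 → -$826.20
  Mar: +$1,032.12 − $411.84 → -$205.92
  Apr: +$1,032.12 − $2,993.40 → -$2,167.20
  May: +$1,032.12 → -$1,135.08
  Jun: +$1,032.12 → -$102.96
  Jul: +$1,032.12 − $2,993.40 → -$2,064.24
  Aug: +$1,032.12 → -$1,032.12
  Sep: +$1,032.12 → $0.00
Lowest trial balance = -$2,167.20 (Apr)
Initial deposit = cushion − low point = $2,064.24 − (-$2,167.20) = $4,231.44

$4,231.44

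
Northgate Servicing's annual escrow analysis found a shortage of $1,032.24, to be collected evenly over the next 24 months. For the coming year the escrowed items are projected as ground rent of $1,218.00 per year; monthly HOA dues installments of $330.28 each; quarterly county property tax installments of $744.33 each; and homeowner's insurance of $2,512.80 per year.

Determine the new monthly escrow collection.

Ground rent = $1,218.00 annually
HOA dues = $330.28 × 12 = $3,963.36 annually
County property tax = $744.33 × 4 = $2,977.32 annually
Homeowner's insurance = $2,512.80 annually
Yearly total = $10,671.48
Base monthly escrow = $10,671.48 / 12 = $889.29
Monthly shortage recovery: $1,032.24 / 24 = $43.01
New monthly escrow = $889.29 + $43.01 = $932.30

$932.30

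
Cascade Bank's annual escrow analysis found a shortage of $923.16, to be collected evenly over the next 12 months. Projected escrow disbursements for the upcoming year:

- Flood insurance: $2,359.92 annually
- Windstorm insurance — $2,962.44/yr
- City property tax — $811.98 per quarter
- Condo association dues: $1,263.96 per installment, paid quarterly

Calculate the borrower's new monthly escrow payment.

$1,212.44

Flood insurance = $2,359.92 per year
Windstorm insurance = $2,962.44 per year
City property tax = $811.98 × 4 = $3,247.92 per year
Condo association dues = $1,263.96 × 4 = $5,055.84 per year
Total annual escrow = $2,359.92 + $2,962.44 + $3,247.92 + $5,055.84 = $13,626.12
Base monthly escrow = $13,626.12 ÷ 12 = $1,135.51
Shortage spread = $923.16 ÷ 12 = $76.93/mo
Adjusted monthly = $1,135.51 + $76.93 = $1,212.44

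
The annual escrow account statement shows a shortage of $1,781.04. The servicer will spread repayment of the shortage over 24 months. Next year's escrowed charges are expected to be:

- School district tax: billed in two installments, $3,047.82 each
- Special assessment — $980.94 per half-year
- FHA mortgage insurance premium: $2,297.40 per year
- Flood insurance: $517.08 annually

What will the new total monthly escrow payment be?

School district tax: $3,047.82 × 2 = $6,095.64 per year
Special assessment: $980.94 × 2 = $1,961.88 per year
FHA mortgage insurance premium: $2,297.40 per year
Flood insurance: $517.08 per year
Total annual escrow = $6,095.64 + $1,961.88 + $2,297.40 + $517.08 = $10,872.00
Base monthly escrow = $10,872.00 ÷ 12 = $906.00
Shortage spread = $1,781.04 / 24 = $74.21/mo
Adjusted monthly = $906.00 + $74.21 = $980.21

$980.21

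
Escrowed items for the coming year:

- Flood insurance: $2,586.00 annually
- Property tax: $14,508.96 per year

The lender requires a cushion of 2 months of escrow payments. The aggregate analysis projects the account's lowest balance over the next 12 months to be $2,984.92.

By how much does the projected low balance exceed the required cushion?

Flood insurance = $2,586.00
Property tax = $14,508.96
Yearly total = $2,586.00 + $14,508.96 = $17,094.96
Per month = $17,094.96 ÷ 12 = $1,424.58
Cushion = 2 × $1,424.58 = $2,849.16
Surplus = $2,984.92 − $2,849.16 = $135.76

$135.76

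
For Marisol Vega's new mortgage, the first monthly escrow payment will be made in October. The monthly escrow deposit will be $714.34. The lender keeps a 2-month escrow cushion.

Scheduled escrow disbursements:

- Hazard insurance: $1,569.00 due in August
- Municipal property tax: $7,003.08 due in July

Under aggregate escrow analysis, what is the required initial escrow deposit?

Cushion = 2 × $714.34 = $1,428.68
Trial balance (start $0, +$714.34 each month, − disbursements):
  Oct: +$714.34 → $714.34
  Nov: +$714.34 → $1,428.68
  Dec: +$714.34 → $2,143.02
  Jan: +$714.34 → $2,857.36
  Feb: +$714.34 → $3,571.70
  Mar: +$714.34 → $4,286.04
  Apr: +$714.34 → $5,000.38
  May: +$714.34 → $5,714.72
  Jun: +$714.34 → $6,429.06
  Jul: +$714.34 − $7,003.08 → $140.32
  Aug: +$714.34 − $1,569.00 → -$714.34
  Sep: +$714.34 → $0.00
Lowest trial balance = -$714.34 (Aug)
Initial deposit = cushion − low point = $1,428.68 − (-$714.34) = $2,143.02

$2,143.02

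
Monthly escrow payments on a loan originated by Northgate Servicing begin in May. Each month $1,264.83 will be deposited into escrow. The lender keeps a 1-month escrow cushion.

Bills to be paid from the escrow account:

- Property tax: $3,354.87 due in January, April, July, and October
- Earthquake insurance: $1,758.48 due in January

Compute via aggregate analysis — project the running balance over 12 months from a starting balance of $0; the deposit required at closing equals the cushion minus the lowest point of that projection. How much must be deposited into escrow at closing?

Cushion = 1 × $1,264.83 = $1,264.83
Trial balance (start $0, +$1,264.83 each month, − disbursements):
  May: +$1,264.83 → $1,264.83
  Jun: +$1,264.83 → $2,529.66
  Jul: +$1,264.83 − $3,354.87 → $439.62
  Aug: +$1,264.83 → $1,704.45
  Sep: +$1,264.83 → $2,969.28
  Oct: +$1,264.83 − $3,354.87 → $879.24
  Nov: +$1,264.83 → $2,144.07
  Dec: +$1,264.83 → $3,408.90
  Jan: +$1,264.83 − $5,113.35 → -$439.62
  Feb: +$1,264.83 → $825.21
  Mar: +$1,264.83 → $2,090.04
  Apr: +$1,264.83 − $3,354.87 → $0.00
Lowest trial balance = -$439.62 (Jan)
Initial deposit = cushion − low point = $1,264.83 − (-$439.62) = $1,704.45

$1,704.45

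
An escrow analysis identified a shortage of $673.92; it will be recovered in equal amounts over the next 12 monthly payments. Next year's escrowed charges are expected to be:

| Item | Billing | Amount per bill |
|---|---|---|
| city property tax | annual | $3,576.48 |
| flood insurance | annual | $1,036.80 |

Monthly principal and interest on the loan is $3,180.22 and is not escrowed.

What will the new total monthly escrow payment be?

City property tax = $3,576.48/yr
Flood insurance = $1,036.80/yr
Total per year = $3,576.48 + $1,036.80 = $4,613.28
Monthly = $4,613.28 ÷ 12 = $384.44
Shortage spread = $673.92 / 12 = $56.16/mo
New monthly escrow = $384.44 + $56.16 = $440.60

$440.60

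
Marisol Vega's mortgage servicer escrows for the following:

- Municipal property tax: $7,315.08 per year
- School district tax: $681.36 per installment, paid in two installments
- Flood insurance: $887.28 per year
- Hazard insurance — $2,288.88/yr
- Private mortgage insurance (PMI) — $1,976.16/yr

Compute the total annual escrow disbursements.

$13,830.12

Municipal property tax — $7,315.08
School district tax — $681.36 × 2 = $1,362.72
Flood insurance — $887.28
Hazard insurance — $2,288.88
Private mortgage insurance (PMI) — $1,976.16
Total annual escrow = $13,830.12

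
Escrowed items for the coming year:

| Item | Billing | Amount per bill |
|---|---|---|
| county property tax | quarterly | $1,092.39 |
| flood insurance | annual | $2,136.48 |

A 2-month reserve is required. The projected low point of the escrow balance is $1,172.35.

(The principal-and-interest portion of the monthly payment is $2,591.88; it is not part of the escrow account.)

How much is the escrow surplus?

County property tax — $1,092.39 × 4 = $4,369.56 per year
Flood insurance — $2,136.48 per year
Total per year = $4,369.56 + $2,136.48 = $6,506.04
Monthly = $6,506.04 ÷ 12 = $542.17
Required reserve = 2 × $542.17 = $1,084.34
Surplus = $1,172.35 − $1,084.34 = $88.01

$88.01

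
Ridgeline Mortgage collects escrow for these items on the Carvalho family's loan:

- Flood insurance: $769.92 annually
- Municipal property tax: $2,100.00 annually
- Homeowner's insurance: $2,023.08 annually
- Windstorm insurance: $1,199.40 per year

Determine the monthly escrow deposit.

Flood insurance — $769.92/yr
Municipal property tax — $2,100.00/yr
Homeowner's insurance — $2,023.08/yr
Windstorm insurance — $1,199.40/yr
Yearly total = $6,092.40
Per month = $6,092.40 / 12 = $507.70

$507.70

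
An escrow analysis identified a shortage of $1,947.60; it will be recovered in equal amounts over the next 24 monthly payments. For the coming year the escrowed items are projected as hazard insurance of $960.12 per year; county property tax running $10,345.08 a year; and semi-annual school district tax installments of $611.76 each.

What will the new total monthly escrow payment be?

Hazard insurance — $960.12 per year
County property tax — $10,345.08 per year
School district tax — $611.76 × 2 = $1,223.52 per year
Combined annual = $960.12 + $10,345.08 + $1,223.52 = $12,528.72
Monthly escrow = $12,528.72 / 12 = $1,044.06
Shortage per month = $1,947.60 / 24 = $81.15
Adjusted monthly = $1,044.06 + $81.15 = $1,125.21

$1,125.21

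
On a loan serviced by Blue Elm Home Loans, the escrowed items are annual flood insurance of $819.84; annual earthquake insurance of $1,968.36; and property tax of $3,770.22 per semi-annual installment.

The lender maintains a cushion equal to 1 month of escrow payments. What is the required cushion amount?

$860.72

Flood insurance: $819.84 per year
Earthquake insurance: $1,968.36 per year
Property tax: $3,770.22 × 2 = $7,540.44 per year
Combined annual = $819.84 + $1,968.36 + $7,540.44 = $10,328.64
Base monthly escrow = $10,328.64 ÷ 12 = $860.72
Required cushion = 1 × $860.72 = $860.72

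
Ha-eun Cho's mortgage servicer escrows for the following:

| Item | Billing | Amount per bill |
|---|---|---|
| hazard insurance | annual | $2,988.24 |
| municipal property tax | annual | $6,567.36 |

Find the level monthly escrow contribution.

Hazard insurance — $2,988.24/yr
Municipal property tax — $6,567.36/yr
Annual escrow total = $9,555.60
Monthly escrow = $9,555.60 / 12 = $796.30

$796.30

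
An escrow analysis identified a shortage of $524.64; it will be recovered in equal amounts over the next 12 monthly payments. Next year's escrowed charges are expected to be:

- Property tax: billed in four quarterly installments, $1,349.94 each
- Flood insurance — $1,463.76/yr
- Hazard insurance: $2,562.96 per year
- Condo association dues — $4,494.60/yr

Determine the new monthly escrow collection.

Property tax = $1,349.94 × 4 = $5,399.76/yr
Flood insurance = $1,463.76/yr
Hazard insurance = $2,562.96/yr
Condo association dues = $4,494.60/yr
Total per year = $5,399.76 + $1,463.76 + $2,562.96 + $4,494.60 = $13,921.08
Monthly escrow = $13,921.08 ÷ 12 = $1,160.09
Shortage spread = $524.64 / 12 = $43.72/mo
New monthly escrow = $1,160.09 + $43.72 = $1,203.81

$1,203.81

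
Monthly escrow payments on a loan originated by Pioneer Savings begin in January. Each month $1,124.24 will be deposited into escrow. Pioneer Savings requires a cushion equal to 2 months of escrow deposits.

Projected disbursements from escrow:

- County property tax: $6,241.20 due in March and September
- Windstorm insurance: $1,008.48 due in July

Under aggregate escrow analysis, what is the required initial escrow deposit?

$5,621.20

Cushion = 2 × $1,124.24 = $2,248.48
Trial balance (start $0, +$1,124.24 each month, − disbursements):
  Jan: +$1,124.24 → $1,124.24
  Feb: +$1,124.24 → $2,248.48
  Mar: +$1,124.24 − $6,241.20 → -$2,868.48
  Apr: +$1,124.24 → -$1,744.24
  May: +$1,124.24 → -$620.00
  Jun: +$1,124.24 → $504.24
  Jul: +$1,124.24 − $1,008.48 → $620.00
  Aug: +$1,124.24 → $1,744.24
  Sep: +$1,124.24 − $6,241.20 → -$3,372.72
  Oct: +$1,124.24 → -$2,248.48
  Nov: +$1,124.24 → -$1,124.24
  Dec: +$1,124.24 → $0.00
Lowest trial balance = -$3,372.72 (Sep)
Initial deposit = cushion − low point = $2,248.48 − (-$3,372.72) = $5,621.20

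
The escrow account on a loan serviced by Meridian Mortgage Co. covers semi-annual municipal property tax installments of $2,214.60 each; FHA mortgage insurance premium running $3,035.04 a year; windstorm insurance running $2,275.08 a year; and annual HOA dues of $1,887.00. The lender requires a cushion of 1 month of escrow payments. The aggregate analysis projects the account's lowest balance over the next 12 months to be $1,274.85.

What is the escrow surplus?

$305.99

Municipal property tax — $2,214.60 × 2 = $4,429.20/yr
FHA mortgage insurance premium — $3,035.04/yr
Windstorm insurance — $2,275.08/yr
HOA dues — $1,887.00/yr
Yearly total = $11,626.32
Base monthly escrow = $11,626.32 ÷ 12 = $968.86
Cushion = 1 × $968.86 = $968.86
Surplus = $1,274.85 − $968.86 = $305.99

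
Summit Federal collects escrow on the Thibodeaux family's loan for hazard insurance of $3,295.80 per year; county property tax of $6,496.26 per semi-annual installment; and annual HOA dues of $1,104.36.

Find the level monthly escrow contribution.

Hazard insurance: $3,295.80
County property tax: $6,496.26 × 2 = $12,992.52
HOA dues: $1,104.36
Yearly total = $3,295.80 + $12,992.52 + $1,104.36 = $17,392.68
Monthly = $17,392.68 / 12 = $1,449.39

$1,449.39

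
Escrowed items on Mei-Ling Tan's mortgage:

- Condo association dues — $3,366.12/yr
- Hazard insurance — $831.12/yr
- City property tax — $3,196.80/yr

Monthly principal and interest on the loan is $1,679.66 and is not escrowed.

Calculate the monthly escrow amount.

$616.17

Condo association dues — $3,366.12/yr
Hazard insurance — $831.12/yr
City property tax — $3,196.80/yr
Combined annual = $7,394.04
Base monthly escrow = $7,394.04 ÷ 12 = $616.17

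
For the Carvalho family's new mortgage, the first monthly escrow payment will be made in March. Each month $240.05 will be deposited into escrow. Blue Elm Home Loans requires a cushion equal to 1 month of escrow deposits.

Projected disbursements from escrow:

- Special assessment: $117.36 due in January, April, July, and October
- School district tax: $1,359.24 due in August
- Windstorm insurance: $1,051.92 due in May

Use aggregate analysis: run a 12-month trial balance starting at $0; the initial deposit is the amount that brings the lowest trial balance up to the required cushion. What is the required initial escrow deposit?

Cushion = 1 × $240.05 = $240.05
Trial balance (start $0, +$240.05 each month, − disbursements):
  Mar: +$240.05 → $240.05
  Apr: +$240.05 − $117.36 → $362.74
  May: +$240.05 − $1,051.92 → -$449.13
  Jun: +$240.05 → -$209.08
  Jul: +$240.05 − $117.36 → -$86.39
  Aug: +$240.05 − $1,359.24 → -$1,205.58
  Sep: +$240.05 → -$965.53
  Oct: +$240.05 − $117.36 → -$842.84
  Nov: +$240.05 → -$602.79
  Dec: +$240.05 → -$362.74
  Jan: +$240.05 − $117.36 → -$240.05
  Feb: +$240.05 → $0.00
Lowest trial balance = -$1,205.58 (Aug)
Initial deposit = cushion − low point = $240.05 − (-$1,205.58) = $1,445.63

$1,445.63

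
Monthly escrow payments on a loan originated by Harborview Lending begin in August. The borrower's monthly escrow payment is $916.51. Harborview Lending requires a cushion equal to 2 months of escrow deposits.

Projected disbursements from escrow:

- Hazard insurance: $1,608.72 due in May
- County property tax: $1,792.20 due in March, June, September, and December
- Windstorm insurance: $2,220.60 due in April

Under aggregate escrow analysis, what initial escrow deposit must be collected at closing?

$2,749.53

Cushion = 2 × $916.51 = $1,833.02
Trial balance (start $0, +$916.51 each month, − disbursements):
  Aug: +$916.51 → $916.51
  Sep: +$916.51 − $1,792.20 → $40.82
  Oct: +$916.51 → $957.33
  Nov: +$916.51 → $1,873.84
  Dec: +$916.51 − $1,792.20 → $998.15
  Jan: +$916.51 → $1,914.66
  Feb: +$916.51 → $2,831.17
  Mar: +$916.51 − $1,792.20 → $1,955.48
  Apr: +$916.51 − $2,220.60 → $651.39
  May: +$916.51 − $1,608.72 → -$40.82
  Jun: +$916.51 − $1,792.20 → -$916.51
  Jul: +$916.51 → $0.00
Lowest trial balance = -$916.51 (Jun)
Initial deposit = cushion − low point = $1,833.02 − (-$916.51) = $2,749.53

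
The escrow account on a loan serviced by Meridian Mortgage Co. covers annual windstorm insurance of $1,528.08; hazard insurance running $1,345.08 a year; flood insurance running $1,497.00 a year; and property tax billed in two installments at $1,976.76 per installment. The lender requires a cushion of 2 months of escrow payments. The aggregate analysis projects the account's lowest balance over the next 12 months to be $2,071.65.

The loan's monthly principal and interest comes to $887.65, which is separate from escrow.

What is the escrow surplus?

$684.37

Windstorm insurance = $1,528.08
Hazard insurance = $1,345.08
Flood insurance = $1,497.00
Property tax = $1,976.76 × 2 = $3,953.52
Total per year = $1,528.08 + $1,345.08 + $1,497.00 + $3,953.52 = $8,323.68
Monthly = $8,323.68 / 12 = $693.64
Cushion = 2 × $693.64 = $1,387.28
Excess over cushion: $2,071.65 − $1,387.28 = $684.37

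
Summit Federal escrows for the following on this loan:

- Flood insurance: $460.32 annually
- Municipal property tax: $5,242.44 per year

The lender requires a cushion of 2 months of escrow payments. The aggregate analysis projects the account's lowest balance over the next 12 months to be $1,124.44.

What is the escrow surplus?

Flood insurance = $460.32 per year
Municipal property tax = $5,242.44 per year
Combined annual = $5,702.76
Per month = $5,702.76 / 12 = $475.23
Cushion = 2 × $475.23 = $950.46
Surplus = $1,124.44 − $950.46 = $173.98

$173.98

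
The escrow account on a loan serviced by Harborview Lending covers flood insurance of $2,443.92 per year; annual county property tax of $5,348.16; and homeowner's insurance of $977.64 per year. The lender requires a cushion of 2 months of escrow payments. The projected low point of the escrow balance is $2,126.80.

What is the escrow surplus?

Flood insurance = $2,443.92 per year
County property tax = $5,348.16 per year
Homeowner's insurance = $977.64 per year
Annual escrow total = $2,443.92 + $5,348.16 + $977.64 = $8,769.72
Per month = $8,769.72 ÷ 12 = $730.81
Required reserve = 2 × $730.81 = $1,461.62
Excess over cushion: $2,126.80 − $1,461.62 = $665.18

$665.18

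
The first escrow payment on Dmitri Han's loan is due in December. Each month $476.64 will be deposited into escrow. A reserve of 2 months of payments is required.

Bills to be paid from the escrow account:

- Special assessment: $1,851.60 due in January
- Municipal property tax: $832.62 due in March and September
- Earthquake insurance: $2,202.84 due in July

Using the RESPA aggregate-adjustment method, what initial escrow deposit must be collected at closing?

$2,027.22

Cushion = 2 × $476.64 = $953.28
Trial balance (start $0, +$476.64 each month, − disbursements):
  Dec: +$476.64 → $476.64
  Jan: +$476.64 − $1,851.60 → -$898.32
  Feb: +$476.64 → -$421.68
  Mar: +$476.64 − $832.62 → -$777.66
  Apr: +$476.64 → -$301.02
  May: +$476.64 → $175.62
  Jun: +$476.64 → $652.26
  Jul: +$476.64 − $2,202.84 → -$1,073.94
  Aug: +$476.64 → -$597.30
  Sep: +$476.64 − $832.62 → -$953.28
  Oct: +$476.64 → -$476.64
  Nov: +$476.64 → $0.00
Lowest trial balance = -$1,073.94 (Jul)
Initial deposit = cushion − low point = $953.28 − (-$1,073.94) = $2,027.22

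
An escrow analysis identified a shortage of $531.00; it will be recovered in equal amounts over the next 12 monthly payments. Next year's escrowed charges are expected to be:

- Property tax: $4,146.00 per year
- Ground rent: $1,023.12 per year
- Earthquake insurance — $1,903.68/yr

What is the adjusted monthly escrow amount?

$633.65

Property tax = $4,146.00 annually
Ground rent = $1,023.12 annually
Earthquake insurance = $1,903.68 annually
Annual escrow total = $7,072.80
Monthly escrow = $7,072.80 ÷ 12 = $589.40
Shortage spread = $531.00 / 12 = $44.25/mo
Adjusted monthly = $589.40 + $44.25 = $633.65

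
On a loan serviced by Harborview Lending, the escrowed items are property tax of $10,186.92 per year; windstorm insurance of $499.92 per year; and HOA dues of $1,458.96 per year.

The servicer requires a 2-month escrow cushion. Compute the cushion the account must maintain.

Property tax: $10,186.92
Windstorm insurance: $499.92
HOA dues: $1,458.96
Yearly total = $12,145.80
Monthly = $12,145.80 / 12 = $1,012.15
Reserve = 2 × $1,012.15 = $2,024.30

$2,024.30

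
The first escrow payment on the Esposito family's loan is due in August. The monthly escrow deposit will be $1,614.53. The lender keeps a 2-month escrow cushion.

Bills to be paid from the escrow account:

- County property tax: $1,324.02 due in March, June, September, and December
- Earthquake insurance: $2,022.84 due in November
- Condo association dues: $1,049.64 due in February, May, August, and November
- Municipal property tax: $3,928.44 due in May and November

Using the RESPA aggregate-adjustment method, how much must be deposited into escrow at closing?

$6,145.52

Cushion = 2 × $1,614.53 = $3,229.06
Trial balance (start $0, +$1,614.53 each month, − disbursements):
  Aug: +$1,614.53 − $1,049.64 → $564.89
  Sep: +$1,614.53 − $1,324.02 → $855.40
  Oct: +$1,614.53 → $2,469.93
  Nov: +$1,614.53 − $7,000.92 → -$2,916.46
  Dec: +$1,614.53 − $1,324.02 → -$2,625.95
  Jan: +$1,614.53 → -$1,011.42
  Feb: +$1,614.53 − $1,049.64 → -$446.53
  Mar: +$1,614.53 − $1,324.02 → -$156.02
  Apr: +$1,614.53 → $1,458.51
  May: +$1,614.53 − $4,978.08 → -$1,905.04
  Jun: +$1,614.53 − $1,324.02 → -$1,614.53
  Jul: +$1,614.53 → $0.00
Lowest trial balance = -$2,916.46 (Nov)
Initial deposit = cushion − low point = $3,229.06 − (-$2,916.46) = $6,145.52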